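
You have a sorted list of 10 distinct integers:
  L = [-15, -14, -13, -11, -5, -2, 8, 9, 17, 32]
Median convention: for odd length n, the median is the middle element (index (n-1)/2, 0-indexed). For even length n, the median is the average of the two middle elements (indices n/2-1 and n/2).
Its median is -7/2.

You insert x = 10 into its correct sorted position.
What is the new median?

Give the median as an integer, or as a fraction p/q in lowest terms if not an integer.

Old list (sorted, length 10): [-15, -14, -13, -11, -5, -2, 8, 9, 17, 32]
Old median = -7/2
Insert x = 10
Old length even (10). Middle pair: indices 4,5 = -5,-2.
New length odd (11). New median = single middle element.
x = 10: 8 elements are < x, 2 elements are > x.
New sorted list: [-15, -14, -13, -11, -5, -2, 8, 9, 10, 17, 32]
New median = -2

Answer: -2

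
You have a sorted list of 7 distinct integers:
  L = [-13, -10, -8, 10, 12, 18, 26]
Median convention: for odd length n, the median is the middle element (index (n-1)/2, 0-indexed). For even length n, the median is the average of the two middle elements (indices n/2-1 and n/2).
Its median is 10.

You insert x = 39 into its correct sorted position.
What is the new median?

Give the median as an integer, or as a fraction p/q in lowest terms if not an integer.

Old list (sorted, length 7): [-13, -10, -8, 10, 12, 18, 26]
Old median = 10
Insert x = 39
Old length odd (7). Middle was index 3 = 10.
New length even (8). New median = avg of two middle elements.
x = 39: 7 elements are < x, 0 elements are > x.
New sorted list: [-13, -10, -8, 10, 12, 18, 26, 39]
New median = 11

Answer: 11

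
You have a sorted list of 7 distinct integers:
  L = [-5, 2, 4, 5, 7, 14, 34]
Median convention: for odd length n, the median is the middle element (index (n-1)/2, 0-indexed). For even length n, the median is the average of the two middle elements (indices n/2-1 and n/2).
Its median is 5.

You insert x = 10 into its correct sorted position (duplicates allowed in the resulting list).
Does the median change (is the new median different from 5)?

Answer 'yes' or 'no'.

Old median = 5
Insert x = 10
New median = 6
Changed? yes

Answer: yes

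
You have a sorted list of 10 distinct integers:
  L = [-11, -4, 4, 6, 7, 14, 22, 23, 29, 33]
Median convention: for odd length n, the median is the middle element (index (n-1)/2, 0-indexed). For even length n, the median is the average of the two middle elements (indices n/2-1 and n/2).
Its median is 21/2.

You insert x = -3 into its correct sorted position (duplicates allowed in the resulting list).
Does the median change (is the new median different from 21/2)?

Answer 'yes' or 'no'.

Answer: yes

Derivation:
Old median = 21/2
Insert x = -3
New median = 7
Changed? yes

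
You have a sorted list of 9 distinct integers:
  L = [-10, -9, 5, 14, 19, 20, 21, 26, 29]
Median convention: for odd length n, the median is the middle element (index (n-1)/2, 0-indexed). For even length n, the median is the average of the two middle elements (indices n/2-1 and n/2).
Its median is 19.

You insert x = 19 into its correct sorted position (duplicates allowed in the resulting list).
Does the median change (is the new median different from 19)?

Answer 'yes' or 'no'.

Old median = 19
Insert x = 19
New median = 19
Changed? no

Answer: no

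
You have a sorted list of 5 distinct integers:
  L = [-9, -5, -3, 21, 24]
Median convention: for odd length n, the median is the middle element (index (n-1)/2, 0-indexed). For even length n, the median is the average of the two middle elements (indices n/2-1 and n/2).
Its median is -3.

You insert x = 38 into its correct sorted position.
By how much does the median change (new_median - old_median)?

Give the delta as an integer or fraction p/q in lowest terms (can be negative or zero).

Answer: 12

Derivation:
Old median = -3
After inserting x = 38: new sorted = [-9, -5, -3, 21, 24, 38]
New median = 9
Delta = 9 - -3 = 12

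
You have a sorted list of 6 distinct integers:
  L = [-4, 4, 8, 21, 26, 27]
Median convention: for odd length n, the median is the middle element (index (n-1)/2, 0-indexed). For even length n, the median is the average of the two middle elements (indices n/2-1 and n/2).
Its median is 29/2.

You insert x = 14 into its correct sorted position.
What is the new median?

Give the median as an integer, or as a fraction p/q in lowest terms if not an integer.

Old list (sorted, length 6): [-4, 4, 8, 21, 26, 27]
Old median = 29/2
Insert x = 14
Old length even (6). Middle pair: indices 2,3 = 8,21.
New length odd (7). New median = single middle element.
x = 14: 3 elements are < x, 3 elements are > x.
New sorted list: [-4, 4, 8, 14, 21, 26, 27]
New median = 14

Answer: 14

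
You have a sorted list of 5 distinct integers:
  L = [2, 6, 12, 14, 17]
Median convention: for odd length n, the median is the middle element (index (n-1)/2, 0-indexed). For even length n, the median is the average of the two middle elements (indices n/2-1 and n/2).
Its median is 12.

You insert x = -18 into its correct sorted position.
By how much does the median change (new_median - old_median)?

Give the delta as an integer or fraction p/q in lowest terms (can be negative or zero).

Answer: -3

Derivation:
Old median = 12
After inserting x = -18: new sorted = [-18, 2, 6, 12, 14, 17]
New median = 9
Delta = 9 - 12 = -3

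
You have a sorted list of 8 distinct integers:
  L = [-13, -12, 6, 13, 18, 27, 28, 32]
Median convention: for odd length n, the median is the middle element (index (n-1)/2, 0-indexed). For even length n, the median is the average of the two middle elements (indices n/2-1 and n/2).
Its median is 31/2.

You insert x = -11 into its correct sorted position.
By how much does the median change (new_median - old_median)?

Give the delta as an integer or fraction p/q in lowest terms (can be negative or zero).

Old median = 31/2
After inserting x = -11: new sorted = [-13, -12, -11, 6, 13, 18, 27, 28, 32]
New median = 13
Delta = 13 - 31/2 = -5/2

Answer: -5/2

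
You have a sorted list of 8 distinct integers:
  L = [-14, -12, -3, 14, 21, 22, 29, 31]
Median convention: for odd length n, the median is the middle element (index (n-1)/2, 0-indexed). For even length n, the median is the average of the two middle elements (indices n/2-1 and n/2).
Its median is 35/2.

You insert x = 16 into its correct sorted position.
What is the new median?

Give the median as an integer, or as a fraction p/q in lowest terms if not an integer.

Answer: 16

Derivation:
Old list (sorted, length 8): [-14, -12, -3, 14, 21, 22, 29, 31]
Old median = 35/2
Insert x = 16
Old length even (8). Middle pair: indices 3,4 = 14,21.
New length odd (9). New median = single middle element.
x = 16: 4 elements are < x, 4 elements are > x.
New sorted list: [-14, -12, -3, 14, 16, 21, 22, 29, 31]
New median = 16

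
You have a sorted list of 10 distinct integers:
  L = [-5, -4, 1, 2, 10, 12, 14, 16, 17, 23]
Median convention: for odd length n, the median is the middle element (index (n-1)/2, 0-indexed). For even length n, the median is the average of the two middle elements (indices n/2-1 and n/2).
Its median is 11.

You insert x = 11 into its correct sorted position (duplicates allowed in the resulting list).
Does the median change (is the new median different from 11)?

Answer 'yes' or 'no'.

Answer: no

Derivation:
Old median = 11
Insert x = 11
New median = 11
Changed? no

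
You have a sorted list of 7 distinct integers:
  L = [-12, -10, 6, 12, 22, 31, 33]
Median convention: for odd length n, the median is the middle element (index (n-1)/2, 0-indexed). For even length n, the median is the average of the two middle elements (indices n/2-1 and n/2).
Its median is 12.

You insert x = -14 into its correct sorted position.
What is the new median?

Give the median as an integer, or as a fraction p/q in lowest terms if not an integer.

Old list (sorted, length 7): [-12, -10, 6, 12, 22, 31, 33]
Old median = 12
Insert x = -14
Old length odd (7). Middle was index 3 = 12.
New length even (8). New median = avg of two middle elements.
x = -14: 0 elements are < x, 7 elements are > x.
New sorted list: [-14, -12, -10, 6, 12, 22, 31, 33]
New median = 9

Answer: 9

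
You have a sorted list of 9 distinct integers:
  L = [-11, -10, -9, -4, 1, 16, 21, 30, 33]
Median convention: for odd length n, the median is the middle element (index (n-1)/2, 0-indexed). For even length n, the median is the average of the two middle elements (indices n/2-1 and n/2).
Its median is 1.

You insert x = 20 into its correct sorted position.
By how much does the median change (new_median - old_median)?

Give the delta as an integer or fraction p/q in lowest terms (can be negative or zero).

Answer: 15/2

Derivation:
Old median = 1
After inserting x = 20: new sorted = [-11, -10, -9, -4, 1, 16, 20, 21, 30, 33]
New median = 17/2
Delta = 17/2 - 1 = 15/2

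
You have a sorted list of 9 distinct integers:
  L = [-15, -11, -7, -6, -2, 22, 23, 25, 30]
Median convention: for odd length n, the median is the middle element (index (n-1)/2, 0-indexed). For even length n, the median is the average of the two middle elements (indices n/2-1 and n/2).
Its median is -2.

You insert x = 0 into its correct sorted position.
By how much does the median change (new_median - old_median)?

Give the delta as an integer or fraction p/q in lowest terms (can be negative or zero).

Answer: 1

Derivation:
Old median = -2
After inserting x = 0: new sorted = [-15, -11, -7, -6, -2, 0, 22, 23, 25, 30]
New median = -1
Delta = -1 - -2 = 1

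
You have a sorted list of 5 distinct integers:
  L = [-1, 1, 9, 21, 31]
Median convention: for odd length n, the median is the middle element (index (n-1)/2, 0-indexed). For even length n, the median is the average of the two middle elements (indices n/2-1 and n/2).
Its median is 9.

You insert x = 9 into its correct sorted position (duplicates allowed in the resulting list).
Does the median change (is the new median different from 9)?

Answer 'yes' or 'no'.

Answer: no

Derivation:
Old median = 9
Insert x = 9
New median = 9
Changed? no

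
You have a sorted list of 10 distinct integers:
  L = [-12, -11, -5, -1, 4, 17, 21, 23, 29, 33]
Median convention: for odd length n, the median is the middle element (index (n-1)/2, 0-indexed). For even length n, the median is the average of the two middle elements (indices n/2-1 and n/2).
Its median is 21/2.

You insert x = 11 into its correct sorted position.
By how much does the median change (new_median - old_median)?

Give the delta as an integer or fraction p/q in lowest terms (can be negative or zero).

Old median = 21/2
After inserting x = 11: new sorted = [-12, -11, -5, -1, 4, 11, 17, 21, 23, 29, 33]
New median = 11
Delta = 11 - 21/2 = 1/2

Answer: 1/2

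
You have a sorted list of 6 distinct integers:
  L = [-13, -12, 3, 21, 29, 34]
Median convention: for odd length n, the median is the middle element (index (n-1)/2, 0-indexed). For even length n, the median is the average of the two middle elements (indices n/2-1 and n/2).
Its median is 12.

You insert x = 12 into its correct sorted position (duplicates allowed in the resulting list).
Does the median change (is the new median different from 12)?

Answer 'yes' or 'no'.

Old median = 12
Insert x = 12
New median = 12
Changed? no

Answer: no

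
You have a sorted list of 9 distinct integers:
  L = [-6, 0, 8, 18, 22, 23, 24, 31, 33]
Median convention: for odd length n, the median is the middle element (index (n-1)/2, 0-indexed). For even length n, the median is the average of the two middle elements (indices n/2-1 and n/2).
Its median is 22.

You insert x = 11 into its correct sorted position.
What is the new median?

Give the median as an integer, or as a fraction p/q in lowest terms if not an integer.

Old list (sorted, length 9): [-6, 0, 8, 18, 22, 23, 24, 31, 33]
Old median = 22
Insert x = 11
Old length odd (9). Middle was index 4 = 22.
New length even (10). New median = avg of two middle elements.
x = 11: 3 elements are < x, 6 elements are > x.
New sorted list: [-6, 0, 8, 11, 18, 22, 23, 24, 31, 33]
New median = 20

Answer: 20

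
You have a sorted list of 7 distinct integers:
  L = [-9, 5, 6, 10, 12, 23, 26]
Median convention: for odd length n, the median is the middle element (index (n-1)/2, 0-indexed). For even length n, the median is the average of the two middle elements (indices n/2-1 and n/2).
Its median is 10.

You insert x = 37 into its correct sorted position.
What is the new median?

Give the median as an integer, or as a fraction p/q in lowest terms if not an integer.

Answer: 11

Derivation:
Old list (sorted, length 7): [-9, 5, 6, 10, 12, 23, 26]
Old median = 10
Insert x = 37
Old length odd (7). Middle was index 3 = 10.
New length even (8). New median = avg of two middle elements.
x = 37: 7 elements are < x, 0 elements are > x.
New sorted list: [-9, 5, 6, 10, 12, 23, 26, 37]
New median = 11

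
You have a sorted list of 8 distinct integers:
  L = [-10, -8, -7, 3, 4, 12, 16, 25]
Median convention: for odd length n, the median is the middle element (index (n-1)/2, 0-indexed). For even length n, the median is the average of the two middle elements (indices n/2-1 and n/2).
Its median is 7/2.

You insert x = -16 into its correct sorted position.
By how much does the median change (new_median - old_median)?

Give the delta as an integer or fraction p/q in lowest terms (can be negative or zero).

Old median = 7/2
After inserting x = -16: new sorted = [-16, -10, -8, -7, 3, 4, 12, 16, 25]
New median = 3
Delta = 3 - 7/2 = -1/2

Answer: -1/2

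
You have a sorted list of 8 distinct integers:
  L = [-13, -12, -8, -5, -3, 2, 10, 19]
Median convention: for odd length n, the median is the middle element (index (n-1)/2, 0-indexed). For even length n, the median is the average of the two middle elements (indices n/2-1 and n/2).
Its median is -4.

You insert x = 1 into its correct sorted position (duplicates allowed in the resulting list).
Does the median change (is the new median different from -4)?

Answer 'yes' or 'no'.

Answer: yes

Derivation:
Old median = -4
Insert x = 1
New median = -3
Changed? yes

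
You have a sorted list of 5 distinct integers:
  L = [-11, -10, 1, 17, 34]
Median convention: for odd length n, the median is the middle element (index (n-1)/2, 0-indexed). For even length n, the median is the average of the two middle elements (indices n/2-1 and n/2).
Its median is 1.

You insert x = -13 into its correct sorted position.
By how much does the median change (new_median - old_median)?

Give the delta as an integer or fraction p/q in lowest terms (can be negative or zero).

Old median = 1
After inserting x = -13: new sorted = [-13, -11, -10, 1, 17, 34]
New median = -9/2
Delta = -9/2 - 1 = -11/2

Answer: -11/2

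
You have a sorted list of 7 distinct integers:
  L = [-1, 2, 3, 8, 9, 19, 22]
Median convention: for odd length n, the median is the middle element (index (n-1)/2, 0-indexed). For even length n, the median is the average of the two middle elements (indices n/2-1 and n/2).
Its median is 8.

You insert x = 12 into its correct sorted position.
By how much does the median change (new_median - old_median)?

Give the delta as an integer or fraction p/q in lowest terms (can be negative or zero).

Old median = 8
After inserting x = 12: new sorted = [-1, 2, 3, 8, 9, 12, 19, 22]
New median = 17/2
Delta = 17/2 - 8 = 1/2

Answer: 1/2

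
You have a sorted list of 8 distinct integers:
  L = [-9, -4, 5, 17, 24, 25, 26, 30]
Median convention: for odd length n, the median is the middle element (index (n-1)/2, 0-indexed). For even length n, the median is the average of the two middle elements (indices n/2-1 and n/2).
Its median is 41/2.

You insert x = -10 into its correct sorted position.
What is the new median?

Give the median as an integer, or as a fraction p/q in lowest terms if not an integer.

Old list (sorted, length 8): [-9, -4, 5, 17, 24, 25, 26, 30]
Old median = 41/2
Insert x = -10
Old length even (8). Middle pair: indices 3,4 = 17,24.
New length odd (9). New median = single middle element.
x = -10: 0 elements are < x, 8 elements are > x.
New sorted list: [-10, -9, -4, 5, 17, 24, 25, 26, 30]
New median = 17

Answer: 17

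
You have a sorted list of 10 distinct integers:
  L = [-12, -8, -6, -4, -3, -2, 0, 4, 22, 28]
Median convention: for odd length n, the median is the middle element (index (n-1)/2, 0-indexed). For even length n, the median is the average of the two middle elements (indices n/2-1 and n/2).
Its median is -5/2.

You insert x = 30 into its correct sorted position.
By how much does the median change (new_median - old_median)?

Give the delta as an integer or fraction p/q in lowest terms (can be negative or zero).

Answer: 1/2

Derivation:
Old median = -5/2
After inserting x = 30: new sorted = [-12, -8, -6, -4, -3, -2, 0, 4, 22, 28, 30]
New median = -2
Delta = -2 - -5/2 = 1/2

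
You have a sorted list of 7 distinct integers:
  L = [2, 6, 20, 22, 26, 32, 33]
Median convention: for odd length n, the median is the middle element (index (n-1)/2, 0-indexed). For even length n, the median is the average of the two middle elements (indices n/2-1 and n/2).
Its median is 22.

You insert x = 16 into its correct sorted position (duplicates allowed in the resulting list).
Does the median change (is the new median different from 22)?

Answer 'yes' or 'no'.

Answer: yes

Derivation:
Old median = 22
Insert x = 16
New median = 21
Changed? yes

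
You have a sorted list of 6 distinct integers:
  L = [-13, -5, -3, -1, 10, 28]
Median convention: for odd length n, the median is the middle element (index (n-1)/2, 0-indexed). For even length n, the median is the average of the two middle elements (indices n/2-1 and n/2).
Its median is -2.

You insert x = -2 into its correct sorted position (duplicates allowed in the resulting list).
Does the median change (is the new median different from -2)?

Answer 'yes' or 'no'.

Old median = -2
Insert x = -2
New median = -2
Changed? no

Answer: no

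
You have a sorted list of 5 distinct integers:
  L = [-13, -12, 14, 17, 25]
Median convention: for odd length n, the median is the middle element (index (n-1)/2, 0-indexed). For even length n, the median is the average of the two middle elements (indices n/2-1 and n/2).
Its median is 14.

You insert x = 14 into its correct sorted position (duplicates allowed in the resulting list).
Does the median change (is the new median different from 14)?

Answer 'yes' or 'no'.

Answer: no

Derivation:
Old median = 14
Insert x = 14
New median = 14
Changed? no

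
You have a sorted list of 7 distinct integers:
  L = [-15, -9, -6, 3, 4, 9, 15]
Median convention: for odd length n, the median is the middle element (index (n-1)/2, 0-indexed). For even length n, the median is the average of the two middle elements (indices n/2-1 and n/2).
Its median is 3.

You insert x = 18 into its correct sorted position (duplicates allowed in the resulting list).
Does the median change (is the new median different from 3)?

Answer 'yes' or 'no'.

Old median = 3
Insert x = 18
New median = 7/2
Changed? yes

Answer: yes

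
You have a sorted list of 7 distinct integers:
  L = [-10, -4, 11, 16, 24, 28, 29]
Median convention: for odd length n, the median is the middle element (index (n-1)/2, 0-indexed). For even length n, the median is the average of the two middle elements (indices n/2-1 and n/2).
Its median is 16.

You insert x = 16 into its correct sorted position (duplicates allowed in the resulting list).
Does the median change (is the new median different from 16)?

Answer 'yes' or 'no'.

Old median = 16
Insert x = 16
New median = 16
Changed? no

Answer: no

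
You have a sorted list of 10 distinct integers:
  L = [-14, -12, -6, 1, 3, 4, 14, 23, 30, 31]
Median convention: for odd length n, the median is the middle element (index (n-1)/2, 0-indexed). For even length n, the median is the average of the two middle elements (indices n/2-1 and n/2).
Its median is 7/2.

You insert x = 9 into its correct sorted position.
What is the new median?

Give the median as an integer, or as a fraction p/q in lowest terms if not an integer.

Answer: 4

Derivation:
Old list (sorted, length 10): [-14, -12, -6, 1, 3, 4, 14, 23, 30, 31]
Old median = 7/2
Insert x = 9
Old length even (10). Middle pair: indices 4,5 = 3,4.
New length odd (11). New median = single middle element.
x = 9: 6 elements are < x, 4 elements are > x.
New sorted list: [-14, -12, -6, 1, 3, 4, 9, 14, 23, 30, 31]
New median = 4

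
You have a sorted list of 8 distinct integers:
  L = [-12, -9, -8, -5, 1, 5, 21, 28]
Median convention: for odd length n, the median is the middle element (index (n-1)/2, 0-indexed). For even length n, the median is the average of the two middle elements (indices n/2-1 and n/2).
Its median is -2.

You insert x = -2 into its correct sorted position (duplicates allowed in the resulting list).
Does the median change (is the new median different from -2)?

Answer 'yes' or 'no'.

Old median = -2
Insert x = -2
New median = -2
Changed? no

Answer: no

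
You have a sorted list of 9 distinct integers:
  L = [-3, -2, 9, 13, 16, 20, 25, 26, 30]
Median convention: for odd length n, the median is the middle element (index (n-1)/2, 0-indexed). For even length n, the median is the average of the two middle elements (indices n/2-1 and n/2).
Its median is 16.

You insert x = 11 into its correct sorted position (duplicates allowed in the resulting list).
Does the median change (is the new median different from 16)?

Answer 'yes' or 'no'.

Answer: yes

Derivation:
Old median = 16
Insert x = 11
New median = 29/2
Changed? yes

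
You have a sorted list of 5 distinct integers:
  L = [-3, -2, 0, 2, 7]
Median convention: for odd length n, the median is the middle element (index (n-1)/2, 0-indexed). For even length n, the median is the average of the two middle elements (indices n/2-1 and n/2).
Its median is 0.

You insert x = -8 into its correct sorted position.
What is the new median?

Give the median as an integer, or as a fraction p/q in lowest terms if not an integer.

Answer: -1

Derivation:
Old list (sorted, length 5): [-3, -2, 0, 2, 7]
Old median = 0
Insert x = -8
Old length odd (5). Middle was index 2 = 0.
New length even (6). New median = avg of two middle elements.
x = -8: 0 elements are < x, 5 elements are > x.
New sorted list: [-8, -3, -2, 0, 2, 7]
New median = -1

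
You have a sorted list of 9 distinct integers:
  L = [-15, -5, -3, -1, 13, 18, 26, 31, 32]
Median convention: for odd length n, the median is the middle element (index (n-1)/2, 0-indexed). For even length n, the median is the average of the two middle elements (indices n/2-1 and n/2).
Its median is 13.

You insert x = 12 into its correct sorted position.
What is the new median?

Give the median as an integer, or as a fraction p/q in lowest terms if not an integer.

Answer: 25/2

Derivation:
Old list (sorted, length 9): [-15, -5, -3, -1, 13, 18, 26, 31, 32]
Old median = 13
Insert x = 12
Old length odd (9). Middle was index 4 = 13.
New length even (10). New median = avg of two middle elements.
x = 12: 4 elements are < x, 5 elements are > x.
New sorted list: [-15, -5, -3, -1, 12, 13, 18, 26, 31, 32]
New median = 25/2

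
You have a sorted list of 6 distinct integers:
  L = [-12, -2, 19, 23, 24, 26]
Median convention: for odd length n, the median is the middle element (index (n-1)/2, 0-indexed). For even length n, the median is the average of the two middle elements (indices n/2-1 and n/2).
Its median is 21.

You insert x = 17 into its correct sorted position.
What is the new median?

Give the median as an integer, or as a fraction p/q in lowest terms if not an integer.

Old list (sorted, length 6): [-12, -2, 19, 23, 24, 26]
Old median = 21
Insert x = 17
Old length even (6). Middle pair: indices 2,3 = 19,23.
New length odd (7). New median = single middle element.
x = 17: 2 elements are < x, 4 elements are > x.
New sorted list: [-12, -2, 17, 19, 23, 24, 26]
New median = 19

Answer: 19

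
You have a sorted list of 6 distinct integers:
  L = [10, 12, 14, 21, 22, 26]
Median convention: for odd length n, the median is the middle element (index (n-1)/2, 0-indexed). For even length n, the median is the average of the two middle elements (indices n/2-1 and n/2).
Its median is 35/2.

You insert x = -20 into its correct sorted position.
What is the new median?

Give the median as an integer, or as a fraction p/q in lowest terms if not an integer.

Answer: 14

Derivation:
Old list (sorted, length 6): [10, 12, 14, 21, 22, 26]
Old median = 35/2
Insert x = -20
Old length even (6). Middle pair: indices 2,3 = 14,21.
New length odd (7). New median = single middle element.
x = -20: 0 elements are < x, 6 elements are > x.
New sorted list: [-20, 10, 12, 14, 21, 22, 26]
New median = 14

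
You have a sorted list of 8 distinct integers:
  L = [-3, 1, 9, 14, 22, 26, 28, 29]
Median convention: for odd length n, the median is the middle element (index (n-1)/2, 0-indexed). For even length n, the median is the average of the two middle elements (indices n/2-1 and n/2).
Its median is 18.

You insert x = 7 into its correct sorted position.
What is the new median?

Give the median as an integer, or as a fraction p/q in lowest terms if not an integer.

Old list (sorted, length 8): [-3, 1, 9, 14, 22, 26, 28, 29]
Old median = 18
Insert x = 7
Old length even (8). Middle pair: indices 3,4 = 14,22.
New length odd (9). New median = single middle element.
x = 7: 2 elements are < x, 6 elements are > x.
New sorted list: [-3, 1, 7, 9, 14, 22, 26, 28, 29]
New median = 14

Answer: 14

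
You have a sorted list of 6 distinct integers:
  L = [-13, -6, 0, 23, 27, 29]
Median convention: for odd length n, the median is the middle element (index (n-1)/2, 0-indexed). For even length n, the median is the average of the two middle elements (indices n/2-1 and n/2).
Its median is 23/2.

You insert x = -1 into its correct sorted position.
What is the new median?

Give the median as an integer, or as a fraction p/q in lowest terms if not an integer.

Old list (sorted, length 6): [-13, -6, 0, 23, 27, 29]
Old median = 23/2
Insert x = -1
Old length even (6). Middle pair: indices 2,3 = 0,23.
New length odd (7). New median = single middle element.
x = -1: 2 elements are < x, 4 elements are > x.
New sorted list: [-13, -6, -1, 0, 23, 27, 29]
New median = 0

Answer: 0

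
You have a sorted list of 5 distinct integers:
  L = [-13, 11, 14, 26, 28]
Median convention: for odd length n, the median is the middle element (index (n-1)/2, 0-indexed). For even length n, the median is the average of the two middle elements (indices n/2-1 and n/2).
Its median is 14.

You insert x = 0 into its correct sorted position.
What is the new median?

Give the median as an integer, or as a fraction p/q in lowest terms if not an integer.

Old list (sorted, length 5): [-13, 11, 14, 26, 28]
Old median = 14
Insert x = 0
Old length odd (5). Middle was index 2 = 14.
New length even (6). New median = avg of two middle elements.
x = 0: 1 elements are < x, 4 elements are > x.
New sorted list: [-13, 0, 11, 14, 26, 28]
New median = 25/2

Answer: 25/2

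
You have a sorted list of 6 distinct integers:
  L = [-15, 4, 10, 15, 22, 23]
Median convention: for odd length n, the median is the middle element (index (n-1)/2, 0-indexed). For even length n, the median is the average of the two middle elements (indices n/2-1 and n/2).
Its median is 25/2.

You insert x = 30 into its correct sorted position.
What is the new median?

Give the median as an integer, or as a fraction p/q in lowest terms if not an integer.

Answer: 15

Derivation:
Old list (sorted, length 6): [-15, 4, 10, 15, 22, 23]
Old median = 25/2
Insert x = 30
Old length even (6). Middle pair: indices 2,3 = 10,15.
New length odd (7). New median = single middle element.
x = 30: 6 elements are < x, 0 elements are > x.
New sorted list: [-15, 4, 10, 15, 22, 23, 30]
New median = 15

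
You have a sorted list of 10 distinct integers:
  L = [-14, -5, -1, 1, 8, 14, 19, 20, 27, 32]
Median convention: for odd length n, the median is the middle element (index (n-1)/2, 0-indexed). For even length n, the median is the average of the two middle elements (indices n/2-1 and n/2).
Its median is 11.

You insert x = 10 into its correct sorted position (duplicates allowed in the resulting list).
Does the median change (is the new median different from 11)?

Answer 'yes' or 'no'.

Answer: yes

Derivation:
Old median = 11
Insert x = 10
New median = 10
Changed? yes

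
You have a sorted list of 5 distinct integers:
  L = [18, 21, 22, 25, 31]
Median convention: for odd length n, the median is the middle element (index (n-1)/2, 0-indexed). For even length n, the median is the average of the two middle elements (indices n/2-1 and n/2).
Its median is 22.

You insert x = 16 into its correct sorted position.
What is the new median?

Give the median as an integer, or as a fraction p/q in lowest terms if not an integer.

Answer: 43/2

Derivation:
Old list (sorted, length 5): [18, 21, 22, 25, 31]
Old median = 22
Insert x = 16
Old length odd (5). Middle was index 2 = 22.
New length even (6). New median = avg of two middle elements.
x = 16: 0 elements are < x, 5 elements are > x.
New sorted list: [16, 18, 21, 22, 25, 31]
New median = 43/2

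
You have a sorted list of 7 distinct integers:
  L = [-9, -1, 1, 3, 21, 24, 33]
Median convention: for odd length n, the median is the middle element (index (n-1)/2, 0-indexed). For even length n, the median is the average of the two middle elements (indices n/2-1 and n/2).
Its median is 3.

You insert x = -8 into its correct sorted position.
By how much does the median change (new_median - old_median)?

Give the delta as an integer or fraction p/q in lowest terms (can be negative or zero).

Answer: -1

Derivation:
Old median = 3
After inserting x = -8: new sorted = [-9, -8, -1, 1, 3, 21, 24, 33]
New median = 2
Delta = 2 - 3 = -1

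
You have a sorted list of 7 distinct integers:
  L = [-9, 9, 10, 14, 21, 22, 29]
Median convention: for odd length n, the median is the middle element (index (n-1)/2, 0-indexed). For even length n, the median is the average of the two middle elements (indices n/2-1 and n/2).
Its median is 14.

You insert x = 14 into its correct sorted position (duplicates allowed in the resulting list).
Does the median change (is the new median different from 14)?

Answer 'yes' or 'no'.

Answer: no

Derivation:
Old median = 14
Insert x = 14
New median = 14
Changed? no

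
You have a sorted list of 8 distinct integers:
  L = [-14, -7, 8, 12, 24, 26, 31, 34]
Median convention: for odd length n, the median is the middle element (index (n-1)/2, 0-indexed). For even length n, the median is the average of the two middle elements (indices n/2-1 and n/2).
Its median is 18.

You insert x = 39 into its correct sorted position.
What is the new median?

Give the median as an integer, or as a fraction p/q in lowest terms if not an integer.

Old list (sorted, length 8): [-14, -7, 8, 12, 24, 26, 31, 34]
Old median = 18
Insert x = 39
Old length even (8). Middle pair: indices 3,4 = 12,24.
New length odd (9). New median = single middle element.
x = 39: 8 elements are < x, 0 elements are > x.
New sorted list: [-14, -7, 8, 12, 24, 26, 31, 34, 39]
New median = 24

Answer: 24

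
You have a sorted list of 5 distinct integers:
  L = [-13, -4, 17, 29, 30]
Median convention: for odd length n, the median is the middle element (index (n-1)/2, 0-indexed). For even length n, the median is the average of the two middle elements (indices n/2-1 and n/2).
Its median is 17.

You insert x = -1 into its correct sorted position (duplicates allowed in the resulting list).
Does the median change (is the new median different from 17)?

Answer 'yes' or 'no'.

Old median = 17
Insert x = -1
New median = 8
Changed? yes

Answer: yes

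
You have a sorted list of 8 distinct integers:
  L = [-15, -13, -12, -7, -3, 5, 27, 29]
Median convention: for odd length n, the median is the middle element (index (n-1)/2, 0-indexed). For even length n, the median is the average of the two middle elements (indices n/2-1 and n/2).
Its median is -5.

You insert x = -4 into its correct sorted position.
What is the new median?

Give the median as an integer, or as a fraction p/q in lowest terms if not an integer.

Answer: -4

Derivation:
Old list (sorted, length 8): [-15, -13, -12, -7, -3, 5, 27, 29]
Old median = -5
Insert x = -4
Old length even (8). Middle pair: indices 3,4 = -7,-3.
New length odd (9). New median = single middle element.
x = -4: 4 elements are < x, 4 elements are > x.
New sorted list: [-15, -13, -12, -7, -4, -3, 5, 27, 29]
New median = -4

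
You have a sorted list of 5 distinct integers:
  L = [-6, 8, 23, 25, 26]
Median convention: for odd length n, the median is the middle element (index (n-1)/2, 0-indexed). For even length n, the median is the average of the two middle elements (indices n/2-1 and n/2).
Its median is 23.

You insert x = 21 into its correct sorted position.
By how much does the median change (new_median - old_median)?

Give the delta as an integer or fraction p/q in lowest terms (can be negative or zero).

Answer: -1

Derivation:
Old median = 23
After inserting x = 21: new sorted = [-6, 8, 21, 23, 25, 26]
New median = 22
Delta = 22 - 23 = -1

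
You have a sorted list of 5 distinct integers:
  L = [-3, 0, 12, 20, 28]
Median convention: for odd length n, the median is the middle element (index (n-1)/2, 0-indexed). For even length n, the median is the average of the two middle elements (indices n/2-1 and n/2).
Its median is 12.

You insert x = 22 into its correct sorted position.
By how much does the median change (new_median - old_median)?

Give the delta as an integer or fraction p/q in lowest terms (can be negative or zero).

Old median = 12
After inserting x = 22: new sorted = [-3, 0, 12, 20, 22, 28]
New median = 16
Delta = 16 - 12 = 4

Answer: 4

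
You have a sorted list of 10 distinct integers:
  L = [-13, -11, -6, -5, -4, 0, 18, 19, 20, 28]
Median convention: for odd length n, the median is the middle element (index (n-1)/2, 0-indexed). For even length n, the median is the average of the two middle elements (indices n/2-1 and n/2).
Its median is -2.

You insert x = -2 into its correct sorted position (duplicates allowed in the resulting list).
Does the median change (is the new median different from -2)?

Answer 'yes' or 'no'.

Old median = -2
Insert x = -2
New median = -2
Changed? no

Answer: no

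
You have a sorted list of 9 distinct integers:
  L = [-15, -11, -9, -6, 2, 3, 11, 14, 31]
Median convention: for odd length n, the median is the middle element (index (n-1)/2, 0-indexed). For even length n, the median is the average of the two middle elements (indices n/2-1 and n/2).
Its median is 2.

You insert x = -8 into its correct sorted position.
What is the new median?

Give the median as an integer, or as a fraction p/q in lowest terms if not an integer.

Answer: -2

Derivation:
Old list (sorted, length 9): [-15, -11, -9, -6, 2, 3, 11, 14, 31]
Old median = 2
Insert x = -8
Old length odd (9). Middle was index 4 = 2.
New length even (10). New median = avg of two middle elements.
x = -8: 3 elements are < x, 6 elements are > x.
New sorted list: [-15, -11, -9, -8, -6, 2, 3, 11, 14, 31]
New median = -2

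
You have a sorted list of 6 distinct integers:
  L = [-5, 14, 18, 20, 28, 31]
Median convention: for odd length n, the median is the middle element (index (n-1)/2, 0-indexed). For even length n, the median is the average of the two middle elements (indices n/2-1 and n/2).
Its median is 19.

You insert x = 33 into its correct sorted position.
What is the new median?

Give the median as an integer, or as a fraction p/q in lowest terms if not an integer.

Answer: 20

Derivation:
Old list (sorted, length 6): [-5, 14, 18, 20, 28, 31]
Old median = 19
Insert x = 33
Old length even (6). Middle pair: indices 2,3 = 18,20.
New length odd (7). New median = single middle element.
x = 33: 6 elements are < x, 0 elements are > x.
New sorted list: [-5, 14, 18, 20, 28, 31, 33]
New median = 20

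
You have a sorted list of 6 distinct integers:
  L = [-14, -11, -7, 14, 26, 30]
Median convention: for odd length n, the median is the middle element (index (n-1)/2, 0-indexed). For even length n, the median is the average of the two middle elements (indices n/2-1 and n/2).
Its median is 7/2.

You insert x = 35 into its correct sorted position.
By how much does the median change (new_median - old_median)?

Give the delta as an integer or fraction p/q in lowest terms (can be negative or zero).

Old median = 7/2
After inserting x = 35: new sorted = [-14, -11, -7, 14, 26, 30, 35]
New median = 14
Delta = 14 - 7/2 = 21/2

Answer: 21/2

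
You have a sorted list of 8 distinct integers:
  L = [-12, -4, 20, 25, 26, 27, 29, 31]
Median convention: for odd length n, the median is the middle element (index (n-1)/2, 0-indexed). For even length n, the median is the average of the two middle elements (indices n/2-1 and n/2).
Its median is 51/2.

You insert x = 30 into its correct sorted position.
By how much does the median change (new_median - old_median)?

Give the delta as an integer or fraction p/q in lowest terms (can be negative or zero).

Answer: 1/2

Derivation:
Old median = 51/2
After inserting x = 30: new sorted = [-12, -4, 20, 25, 26, 27, 29, 30, 31]
New median = 26
Delta = 26 - 51/2 = 1/2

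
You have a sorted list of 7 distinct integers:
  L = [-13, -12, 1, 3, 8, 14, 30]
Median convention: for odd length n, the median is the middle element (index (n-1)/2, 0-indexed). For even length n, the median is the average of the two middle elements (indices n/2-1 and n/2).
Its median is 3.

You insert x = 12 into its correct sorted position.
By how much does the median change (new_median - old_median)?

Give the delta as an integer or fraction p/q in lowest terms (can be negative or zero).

Old median = 3
After inserting x = 12: new sorted = [-13, -12, 1, 3, 8, 12, 14, 30]
New median = 11/2
Delta = 11/2 - 3 = 5/2

Answer: 5/2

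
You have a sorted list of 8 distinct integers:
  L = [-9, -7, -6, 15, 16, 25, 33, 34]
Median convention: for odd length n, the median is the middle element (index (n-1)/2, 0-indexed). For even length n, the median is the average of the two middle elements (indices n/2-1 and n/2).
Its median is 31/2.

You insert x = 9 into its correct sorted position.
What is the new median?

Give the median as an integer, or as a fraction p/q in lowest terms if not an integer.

Answer: 15

Derivation:
Old list (sorted, length 8): [-9, -7, -6, 15, 16, 25, 33, 34]
Old median = 31/2
Insert x = 9
Old length even (8). Middle pair: indices 3,4 = 15,16.
New length odd (9). New median = single middle element.
x = 9: 3 elements are < x, 5 elements are > x.
New sorted list: [-9, -7, -6, 9, 15, 16, 25, 33, 34]
New median = 15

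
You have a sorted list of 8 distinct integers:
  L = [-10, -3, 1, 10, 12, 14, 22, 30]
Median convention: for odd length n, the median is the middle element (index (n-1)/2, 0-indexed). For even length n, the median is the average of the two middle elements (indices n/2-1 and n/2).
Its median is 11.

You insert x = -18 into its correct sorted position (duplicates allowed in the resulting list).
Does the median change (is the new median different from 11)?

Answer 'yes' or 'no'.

Old median = 11
Insert x = -18
New median = 10
Changed? yes

Answer: yes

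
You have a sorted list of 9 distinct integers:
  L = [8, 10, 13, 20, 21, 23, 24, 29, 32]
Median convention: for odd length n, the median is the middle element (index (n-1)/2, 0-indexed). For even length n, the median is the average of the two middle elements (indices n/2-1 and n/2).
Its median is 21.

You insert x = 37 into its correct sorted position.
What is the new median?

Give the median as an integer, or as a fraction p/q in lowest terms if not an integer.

Old list (sorted, length 9): [8, 10, 13, 20, 21, 23, 24, 29, 32]
Old median = 21
Insert x = 37
Old length odd (9). Middle was index 4 = 21.
New length even (10). New median = avg of two middle elements.
x = 37: 9 elements are < x, 0 elements are > x.
New sorted list: [8, 10, 13, 20, 21, 23, 24, 29, 32, 37]
New median = 22

Answer: 22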